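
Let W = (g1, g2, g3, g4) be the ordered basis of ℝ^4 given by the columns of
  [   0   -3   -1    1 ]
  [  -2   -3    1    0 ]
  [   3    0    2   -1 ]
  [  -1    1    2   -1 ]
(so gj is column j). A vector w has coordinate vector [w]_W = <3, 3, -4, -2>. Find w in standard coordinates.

The coordinates say w = 3g1 + 3g2 - 4g3 - 2g4; adding the scaled basis vectors gives <-7, -19, 3, -6>.

<-7, -19, 3, -6>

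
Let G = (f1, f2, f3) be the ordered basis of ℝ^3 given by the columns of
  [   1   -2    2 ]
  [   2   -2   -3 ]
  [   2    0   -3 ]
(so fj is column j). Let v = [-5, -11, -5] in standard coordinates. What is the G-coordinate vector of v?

[-1, 3, 1]

[v]_G is the unique c with M c = v, where M has columns f1, ..., f3.
Gaussian elimination on [M | v] yields c = (-1, 3, 1).
Check: -f1 + 3f2 + f3 = [-5, -11, -5].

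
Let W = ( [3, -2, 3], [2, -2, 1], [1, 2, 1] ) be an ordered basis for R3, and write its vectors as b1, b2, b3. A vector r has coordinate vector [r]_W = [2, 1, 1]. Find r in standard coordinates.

The coordinates say r = 2b1 + b2 + b3; adding the scaled basis vectors gives [9, -4, 8].

[9, -4, 8]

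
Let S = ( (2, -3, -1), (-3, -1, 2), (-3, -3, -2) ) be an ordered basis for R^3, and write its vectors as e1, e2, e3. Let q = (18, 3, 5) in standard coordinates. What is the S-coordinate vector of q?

(3, 0, -4)

[q]_S is the unique c with M c = q, where M has columns e1, ..., e3.
Row-reducing the augmented matrix [M | q] gives c = (3, 0, -4).
Check: 3e1 + 0·e2 - 4e3 = (18, 3, 5).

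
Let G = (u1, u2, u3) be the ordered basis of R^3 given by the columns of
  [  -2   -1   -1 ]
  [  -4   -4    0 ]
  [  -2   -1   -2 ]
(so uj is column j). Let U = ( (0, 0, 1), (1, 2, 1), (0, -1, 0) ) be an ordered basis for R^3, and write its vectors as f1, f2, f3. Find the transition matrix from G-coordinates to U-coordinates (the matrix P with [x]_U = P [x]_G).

[[0, 0, -1], [-2, -1, -1], [0, 2, -2]]

Take x = uj: its G-coordinates are the j-th standard unit vector, so P e_j — column j of P — equals [uj]_U.
u1 = 0·f1 - 2f2 + 0·f3, giving column 1 = (0, -2, 0); repeating for each j gives P = [[0, 0, -1], [-2, -1, -1], [0, 2, -2]].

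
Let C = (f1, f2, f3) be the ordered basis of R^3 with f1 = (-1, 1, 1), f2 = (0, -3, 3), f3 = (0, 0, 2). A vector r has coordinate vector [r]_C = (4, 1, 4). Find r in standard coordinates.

(-4, 1, 15)

The coordinates say r = 4f1 + f2 + 4f3; adding the scaled basis vectors gives (-4, 1, 15).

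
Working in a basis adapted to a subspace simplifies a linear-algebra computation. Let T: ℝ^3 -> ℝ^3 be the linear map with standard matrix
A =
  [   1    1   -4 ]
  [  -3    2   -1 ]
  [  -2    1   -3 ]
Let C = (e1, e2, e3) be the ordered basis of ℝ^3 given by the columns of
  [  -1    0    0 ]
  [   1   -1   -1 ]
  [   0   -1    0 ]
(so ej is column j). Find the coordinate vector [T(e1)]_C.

Column 1 of [T]_C is the C-coordinate vector of T(e1).
In standard coordinates T(e1) = A e1 = (0, 5, 3).
Converting to C: (0, 5, 3) = 0·e1 - 3e2 - 2e3, so the coordinate vector is (0, -3, -2).

(0, -3, -2)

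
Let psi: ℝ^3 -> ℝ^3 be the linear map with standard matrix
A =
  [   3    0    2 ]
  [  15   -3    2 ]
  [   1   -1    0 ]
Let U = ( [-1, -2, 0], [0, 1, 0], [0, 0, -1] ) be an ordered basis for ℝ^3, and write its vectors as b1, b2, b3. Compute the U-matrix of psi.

[[3, 0, 2], [-3, -3, 2], [-1, 1, 0]]

Let P have columns b1, ..., b3. Then [psi]_U = P^(-1) A P.
Here det P = 1, so P^(-1) is integer; computing A P first and then P^(-1)(A P) gives [[3, 0, 2], [-3, -3, 2], [-1, 1, 0]].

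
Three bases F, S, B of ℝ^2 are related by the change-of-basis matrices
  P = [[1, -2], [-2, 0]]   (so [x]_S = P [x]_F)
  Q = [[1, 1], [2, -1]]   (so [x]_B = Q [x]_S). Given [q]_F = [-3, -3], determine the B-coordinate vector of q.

First [q]_S = P [q]_F = [3, 6].
Then [q]_B = Q [q]_S = [9, 0].

[9, 0]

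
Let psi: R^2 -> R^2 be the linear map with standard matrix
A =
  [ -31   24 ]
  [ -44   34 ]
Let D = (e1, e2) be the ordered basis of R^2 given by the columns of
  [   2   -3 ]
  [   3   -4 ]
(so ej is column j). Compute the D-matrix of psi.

The j-th column of [psi]_D is [psi(ej)]_D.
psi(e1) = A e1 = [10, 14] = 2e1 - 2e2, so column 1 is [2, -2].
Repeating for e2 and assembling the columns gives [[2, 0], [-2, 1]].

[[2, 0], [-2, 1]]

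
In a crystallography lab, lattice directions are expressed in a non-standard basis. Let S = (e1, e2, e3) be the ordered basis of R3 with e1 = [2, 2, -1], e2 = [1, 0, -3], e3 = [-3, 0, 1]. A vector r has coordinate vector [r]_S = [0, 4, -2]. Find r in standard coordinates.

The coordinates say r = 0·e1 + 4e2 - 2e3; adding the scaled basis vectors gives [10, 0, -14].

[10, 0, -14]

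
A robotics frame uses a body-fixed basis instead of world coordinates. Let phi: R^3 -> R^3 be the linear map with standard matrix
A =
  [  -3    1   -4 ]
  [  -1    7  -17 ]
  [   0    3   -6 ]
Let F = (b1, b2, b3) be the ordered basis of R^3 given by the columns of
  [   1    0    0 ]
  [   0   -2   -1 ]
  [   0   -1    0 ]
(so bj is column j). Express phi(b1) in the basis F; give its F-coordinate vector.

(-3, 0, 1)

Column 1 of [phi]_F is the F-coordinate vector of phi(b1).
In standard coordinates phi(b1) = A b1 = (-3, -1, 0).
Converting to F: (-3, -1, 0) = -3b1 + 0·b2 + b3, so the coordinate vector is (-3, 0, 1).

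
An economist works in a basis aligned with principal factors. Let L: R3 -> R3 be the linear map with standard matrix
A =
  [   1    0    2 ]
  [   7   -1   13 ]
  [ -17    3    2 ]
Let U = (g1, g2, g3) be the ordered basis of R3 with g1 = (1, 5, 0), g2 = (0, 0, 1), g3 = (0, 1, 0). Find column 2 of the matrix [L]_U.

Compute L(g2) = A g2 = (2, 13, 2) in standard coordinates.
Then write this in U-coordinates: solve for y in y_1 g1 + ... + y_3 g3 = (2, 13, 2).
This gives y = (2, 2, 3), which is column 2 of [L]_U.

(2, 2, 3)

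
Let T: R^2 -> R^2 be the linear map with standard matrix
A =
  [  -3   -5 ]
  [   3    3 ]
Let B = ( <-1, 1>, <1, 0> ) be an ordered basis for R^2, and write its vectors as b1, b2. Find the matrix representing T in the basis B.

The j-th column of [T]_B is [T(bj)]_B.
T(b1) = A b1 = <-2, 0> = 0·b1 - 2b2, so column 1 is <0, -2>.
Repeating for b2 and assembling the columns gives [[0, 3], [-2, 0]].

[[0, 3], [-2, 0]]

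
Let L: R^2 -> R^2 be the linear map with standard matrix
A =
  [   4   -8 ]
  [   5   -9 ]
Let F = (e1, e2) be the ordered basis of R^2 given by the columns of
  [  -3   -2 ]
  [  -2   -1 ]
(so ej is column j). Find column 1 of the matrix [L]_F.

Column 1 of [L]_F is the F-coordinate vector of L(e1).
In standard coordinates L(e1) = A e1 = [4, 3].
Converting to F: [4, 3] = -2e1 + e2, so the coordinate vector is [-2, 1].

[-2, 1]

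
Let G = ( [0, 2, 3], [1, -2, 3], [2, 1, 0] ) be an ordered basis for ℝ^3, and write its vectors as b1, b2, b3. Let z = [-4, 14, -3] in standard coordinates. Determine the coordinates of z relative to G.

[3, -4, 0]

[z]_G is the unique c with M c = z, where M has columns b1, ..., b3.
Gaussian elimination on [M | z] yields c = (3, -4, 0).
Check: 3b1 - 4b2 + 0·b3 = [-4, 14, -3].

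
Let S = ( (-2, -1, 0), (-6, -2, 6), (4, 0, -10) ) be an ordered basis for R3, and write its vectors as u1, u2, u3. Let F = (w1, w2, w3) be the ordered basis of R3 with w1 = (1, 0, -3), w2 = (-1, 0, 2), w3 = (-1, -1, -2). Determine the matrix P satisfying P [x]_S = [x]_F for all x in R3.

Take x = uj: its S-coordinates are the j-th standard unit vector, so P e_j — column j of P — equals [uj]_F.
u1 = 0·w1 + w2 + w3, giving column 1 = (0, 1, 1); repeating for each j gives P = [[0, -2, 2], [1, 2, -2], [1, 2, 0]].

[[0, -2, 2], [1, 2, -2], [1, 2, 0]]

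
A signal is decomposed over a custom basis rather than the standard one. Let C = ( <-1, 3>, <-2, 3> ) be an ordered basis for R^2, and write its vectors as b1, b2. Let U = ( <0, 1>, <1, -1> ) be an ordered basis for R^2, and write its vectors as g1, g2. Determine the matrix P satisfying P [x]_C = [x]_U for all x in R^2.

Let M have columns bj and N have columns gj. Then for every x, N [x]_U = x = M [x]_C, so P = N^(-1) M.
Since det N = -1, N^(-1) has integer entries; multiplying gives P = [[2, 1], [-1, -2]].

[[2, 1], [-1, -2]]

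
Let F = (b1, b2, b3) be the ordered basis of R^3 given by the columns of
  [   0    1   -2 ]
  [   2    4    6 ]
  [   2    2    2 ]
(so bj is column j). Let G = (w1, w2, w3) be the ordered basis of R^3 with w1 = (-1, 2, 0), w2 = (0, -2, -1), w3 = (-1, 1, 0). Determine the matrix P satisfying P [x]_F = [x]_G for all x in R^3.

[[-2, 1, 0], [-2, -2, -2], [2, -2, 2]]

Let M have columns bj and N have columns wj. Then for every x, N [x]_G = x = M [x]_F, so P = N^(-1) M.
Since det N = 1, N^(-1) has integer entries; multiplying gives P = [[-2, 1, 0], [-2, -2, -2], [2, -2, 2]].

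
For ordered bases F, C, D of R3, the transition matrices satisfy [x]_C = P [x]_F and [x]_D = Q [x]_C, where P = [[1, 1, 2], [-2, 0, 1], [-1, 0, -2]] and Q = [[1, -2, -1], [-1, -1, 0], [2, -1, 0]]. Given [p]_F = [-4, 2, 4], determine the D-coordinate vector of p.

[-14, -18, 0]

First [p]_C = P [p]_F = [6, 12, -4].
Then [p]_D = Q [p]_C = [-14, -18, 0].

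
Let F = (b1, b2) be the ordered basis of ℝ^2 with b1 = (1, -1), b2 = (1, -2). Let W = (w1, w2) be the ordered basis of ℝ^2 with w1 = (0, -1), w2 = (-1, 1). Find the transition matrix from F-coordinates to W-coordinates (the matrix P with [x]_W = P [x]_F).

[[0, 1], [-1, -1]]

Take x = bj: its F-coordinates are the j-th standard unit vector, so P e_j — column j of P — equals [bj]_W.
b1 = 0·w1 - w2, giving column 1 = (0, -1); repeating for each j gives P = [[0, 1], [-1, -1]].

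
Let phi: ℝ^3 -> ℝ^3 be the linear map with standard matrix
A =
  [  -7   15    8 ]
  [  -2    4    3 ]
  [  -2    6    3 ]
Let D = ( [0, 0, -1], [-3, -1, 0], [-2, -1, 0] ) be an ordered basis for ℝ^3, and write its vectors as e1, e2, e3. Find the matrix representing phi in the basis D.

[[3, 0, 2], [2, -2, 1], [1, 0, -1]]

Let P have columns e1, ..., e3. Then [phi]_D = P^(-1) A P.
Here det P = -1, so P^(-1) is integer; computing A P first and then P^(-1)(A P) gives [[3, 0, 2], [2, -2, 1], [1, 0, -1]].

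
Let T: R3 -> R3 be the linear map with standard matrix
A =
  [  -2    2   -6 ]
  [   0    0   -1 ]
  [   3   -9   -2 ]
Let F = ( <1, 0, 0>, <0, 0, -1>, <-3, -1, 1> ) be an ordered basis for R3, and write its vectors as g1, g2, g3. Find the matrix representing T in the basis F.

The j-th column of [T]_F is [T(gj)]_F.
T(g1) = A g1 = <-2, 0, 3> = -2g1 - 3g2 + 0·g3, so column 1 is <-2, -3, 0>.
Repeating for g2, g3 and assembling the columns gives [[-2, 3, 1], [-3, -3, 3], [0, -1, 1]].

[[-2, 3, 1], [-3, -3, 3], [0, -1, 1]]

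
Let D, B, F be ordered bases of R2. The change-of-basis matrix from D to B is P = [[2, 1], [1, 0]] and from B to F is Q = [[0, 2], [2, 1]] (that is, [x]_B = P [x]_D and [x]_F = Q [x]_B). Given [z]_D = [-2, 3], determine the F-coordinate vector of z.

Apply P to get B-coordinates [-1, -2], then Q to get F-coordinates.
The result is [z]_F = [-4, -4].

[-4, -4]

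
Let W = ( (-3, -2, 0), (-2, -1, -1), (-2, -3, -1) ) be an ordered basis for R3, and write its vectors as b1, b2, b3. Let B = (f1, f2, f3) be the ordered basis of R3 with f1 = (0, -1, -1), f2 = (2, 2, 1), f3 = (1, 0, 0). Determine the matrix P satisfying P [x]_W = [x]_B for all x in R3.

Take x = bj: its W-coordinates are the j-th standard unit vector, so P e_j — column j of P — equals [bj]_B.
b1 = -2f1 - 2f2 + f3, giving column 1 = (-2, -2, 1); repeating for each j gives P = [[-2, 1, -1], [-2, 0, -2], [1, -2, 2]].

[[-2, 1, -1], [-2, 0, -2], [1, -2, 2]]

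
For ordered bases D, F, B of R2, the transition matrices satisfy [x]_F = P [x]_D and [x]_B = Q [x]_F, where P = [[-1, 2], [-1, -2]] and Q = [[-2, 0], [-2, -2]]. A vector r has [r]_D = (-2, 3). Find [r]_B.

Composing the changes, [r]_B = Q P [r]_D.
Q P = [[2, -4], [4, 0]]; applying this to (-2, 3) gives (-16, -8).

(-16, -8)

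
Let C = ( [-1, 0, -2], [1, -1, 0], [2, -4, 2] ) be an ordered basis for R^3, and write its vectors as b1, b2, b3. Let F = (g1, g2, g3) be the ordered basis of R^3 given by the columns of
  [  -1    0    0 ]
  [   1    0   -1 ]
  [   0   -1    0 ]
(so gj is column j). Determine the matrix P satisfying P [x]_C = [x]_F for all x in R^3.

[[1, -1, -2], [2, 0, -2], [1, 0, 2]]

Let M have columns bj and N have columns gj. Then for every x, N [x]_F = x = M [x]_C, so P = N^(-1) M.
Since det N = 1, N^(-1) has integer entries; multiplying gives P = [[1, -1, -2], [2, 0, -2], [1, 0, 2]].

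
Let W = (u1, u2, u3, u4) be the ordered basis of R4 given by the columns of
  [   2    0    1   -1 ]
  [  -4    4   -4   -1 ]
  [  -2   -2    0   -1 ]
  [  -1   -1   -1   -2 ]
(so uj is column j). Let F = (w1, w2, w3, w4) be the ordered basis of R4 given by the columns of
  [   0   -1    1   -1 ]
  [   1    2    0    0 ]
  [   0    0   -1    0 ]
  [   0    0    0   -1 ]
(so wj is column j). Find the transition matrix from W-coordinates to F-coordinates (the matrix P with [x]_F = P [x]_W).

[[-2, 2, 0, -1], [-1, 1, -2, 0], [2, 2, 0, 1], [1, 1, 1, 2]]

Take x = uj: its W-coordinates are the j-th standard unit vector, so P e_j — column j of P — equals [uj]_F.
u1 = -2w1 - w2 + 2w3 + w4, giving column 1 = (-2, -1, 2, 1); repeating for each j gives P = [[-2, 2, 0, -1], [-1, 1, -2, 0], [2, 2, 0, 1], [1, 1, 1, 2]].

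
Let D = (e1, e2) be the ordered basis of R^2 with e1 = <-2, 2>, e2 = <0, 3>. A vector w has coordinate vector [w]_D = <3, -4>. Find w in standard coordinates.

w = M [w]_D, where M has columns e1, e2.
Carrying out the matrix-vector product, w = <-6, -6>.

<-6, -6>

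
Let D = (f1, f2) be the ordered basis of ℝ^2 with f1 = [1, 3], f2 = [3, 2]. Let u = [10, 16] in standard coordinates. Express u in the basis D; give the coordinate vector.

We seek scalars with c_1 f1 + c_2 f2 = u; equivalently solve M c = u where the columns of M are f1, f2.
System: c_1 + 3c_2 = 10, 3c_1 + 2c_2 = 16; solving gives c_1 = 4, c_2 = 2.
Check: 4f1 + 2f2 = [10, 16].

[4, 2]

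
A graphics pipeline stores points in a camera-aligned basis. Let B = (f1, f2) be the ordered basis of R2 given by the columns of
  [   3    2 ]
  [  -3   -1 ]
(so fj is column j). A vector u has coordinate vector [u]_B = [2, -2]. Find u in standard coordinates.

By definition u = 2f1 - 2f2.
Summing componentwise gives [2, -4].

[2, -4]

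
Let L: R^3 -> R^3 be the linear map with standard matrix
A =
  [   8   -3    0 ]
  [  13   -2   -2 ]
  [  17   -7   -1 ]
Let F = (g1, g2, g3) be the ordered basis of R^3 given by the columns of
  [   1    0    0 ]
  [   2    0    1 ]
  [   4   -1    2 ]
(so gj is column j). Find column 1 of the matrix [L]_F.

<2, 3, -3>

Column 1 of [L]_F is the F-coordinate vector of L(g1).
In standard coordinates L(g1) = A g1 = <2, 1, -1>.
Converting to F: <2, 1, -1> = 2g1 + 3g2 - 3g3, so the coordinate vector is <2, 3, -3>.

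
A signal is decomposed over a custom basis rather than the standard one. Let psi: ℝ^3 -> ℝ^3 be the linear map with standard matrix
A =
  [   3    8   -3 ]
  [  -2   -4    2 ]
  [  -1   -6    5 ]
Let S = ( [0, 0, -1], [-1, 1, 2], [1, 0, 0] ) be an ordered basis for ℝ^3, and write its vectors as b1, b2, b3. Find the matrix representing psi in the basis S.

Let P have columns b1, ..., b3. Then [psi]_S = P^(-1) A P.
Here det P = 1, so P^(-1) is integer; computing A P first and then P^(-1)(A P) gives [[1, -1, -3], [-2, 2, -2], [1, 1, 1]].

[[1, -1, -3], [-2, 2, -2], [1, 1, 1]]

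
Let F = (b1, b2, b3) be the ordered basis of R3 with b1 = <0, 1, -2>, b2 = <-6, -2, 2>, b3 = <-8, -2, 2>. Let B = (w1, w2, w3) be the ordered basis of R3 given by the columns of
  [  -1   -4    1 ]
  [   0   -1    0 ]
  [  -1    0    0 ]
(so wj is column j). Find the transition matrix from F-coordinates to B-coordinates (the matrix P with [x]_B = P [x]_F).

[[2, -2, -2], [-1, 2, 2], [-2, 0, -2]]

Take x = bj: its F-coordinates are the j-th standard unit vector, so P e_j — column j of P — equals [bj]_B.
b1 = 2w1 - w2 - 2w3, giving column 1 = <2, -1, -2>; repeating for each j gives P = [[2, -2, -2], [-1, 2, 2], [-2, 0, -2]].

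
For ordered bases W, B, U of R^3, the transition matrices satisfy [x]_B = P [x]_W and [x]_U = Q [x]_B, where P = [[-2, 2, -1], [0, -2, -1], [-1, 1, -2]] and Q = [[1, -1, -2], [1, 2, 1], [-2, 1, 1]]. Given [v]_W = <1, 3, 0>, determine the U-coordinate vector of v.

First [v]_B = P [v]_W = <4, -6, 2>.
Then [v]_U = Q [v]_B = <6, -6, -12>.

<6, -6, -12>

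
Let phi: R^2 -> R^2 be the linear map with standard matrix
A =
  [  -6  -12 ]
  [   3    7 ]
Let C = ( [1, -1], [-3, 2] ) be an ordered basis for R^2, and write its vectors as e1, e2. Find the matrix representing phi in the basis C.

[[0, -3], [-2, 1]]

The j-th column of [phi]_C is [phi(ej)]_C.
phi(e1) = A e1 = [6, -4] = 0·e1 - 2e2, so column 1 is [0, -2].
Repeating for e2 and assembling the columns gives [[0, -3], [-2, 1]].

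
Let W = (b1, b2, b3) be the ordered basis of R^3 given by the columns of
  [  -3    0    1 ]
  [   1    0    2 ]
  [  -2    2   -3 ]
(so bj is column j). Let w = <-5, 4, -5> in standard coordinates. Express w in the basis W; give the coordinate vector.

Write w = c_1 b1 + ... + c_3 b3 and solve for the c_i.
Gaussian elimination on [M | w] yields c = (2, 1, 1).
Check: 2b1 + b2 + b3 = <-5, 4, -5>.

<2, 1, 1>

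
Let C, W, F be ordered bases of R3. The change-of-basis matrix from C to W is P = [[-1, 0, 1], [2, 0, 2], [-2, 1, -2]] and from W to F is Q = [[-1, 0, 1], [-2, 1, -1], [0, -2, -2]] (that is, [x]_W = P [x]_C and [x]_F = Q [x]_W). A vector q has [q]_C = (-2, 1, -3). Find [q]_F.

Composing the changes, [q]_F = Q P [q]_C.
Q P = [[-1, 1, -3], [6, -1, 2], [0, -2, 0]]; applying this to (-2, 1, -3) gives (12, -19, -2).

(12, -19, -2)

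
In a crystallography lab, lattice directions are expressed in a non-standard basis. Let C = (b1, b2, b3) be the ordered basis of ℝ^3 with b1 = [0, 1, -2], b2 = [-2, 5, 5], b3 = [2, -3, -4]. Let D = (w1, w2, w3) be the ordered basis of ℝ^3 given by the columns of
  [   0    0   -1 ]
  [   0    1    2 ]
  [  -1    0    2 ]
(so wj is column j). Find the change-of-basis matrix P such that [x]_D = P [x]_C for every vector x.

Column j of P is [bj]_D, since P maps C-coordinates to D-coordinates.
Expressing b1 in D: b1 = 2w1 + w2 + 0·w3, so column 1 of P is [2, 1, 0].
Doing the same for each bj gives P = [[2, -1, 0], [1, 1, 1], [0, 2, -2]].

[[2, -1, 0], [1, 1, 1], [0, 2, -2]]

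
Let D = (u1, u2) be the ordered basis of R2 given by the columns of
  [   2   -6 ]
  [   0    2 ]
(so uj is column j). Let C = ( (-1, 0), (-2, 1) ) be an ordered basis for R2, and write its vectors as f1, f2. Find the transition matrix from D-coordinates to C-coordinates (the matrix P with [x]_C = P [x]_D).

Column j of P is [uj]_C, since P maps D-coordinates to C-coordinates.
Expressing u1 in C: u1 = -2f1 + 0·f2, so column 1 of P is (-2, 0).
Doing the same for each uj gives P = [[-2, 2], [0, 2]].

[[-2, 2], [0, 2]]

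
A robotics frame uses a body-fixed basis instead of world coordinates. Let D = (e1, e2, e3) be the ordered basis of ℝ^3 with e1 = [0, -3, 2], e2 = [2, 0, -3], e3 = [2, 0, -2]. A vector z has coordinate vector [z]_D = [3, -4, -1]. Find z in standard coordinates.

z = M [z]_D, where M has columns e1, ..., e3.
Carrying out the matrix-vector product, z = [-10, -9, 20].

[-10, -9, 20]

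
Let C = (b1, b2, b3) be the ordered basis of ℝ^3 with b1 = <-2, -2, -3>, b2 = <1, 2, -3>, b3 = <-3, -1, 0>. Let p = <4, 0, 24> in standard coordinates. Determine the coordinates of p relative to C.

[p]_C is the unique c with M c = p, where M has columns b1, ..., b3.
Gaussian elimination on [M | p] yields c = (-4, -4, 0).
Check: -4b1 - 4b2 + 0·b3 = <4, 0, 24>.

<-4, -4, 0>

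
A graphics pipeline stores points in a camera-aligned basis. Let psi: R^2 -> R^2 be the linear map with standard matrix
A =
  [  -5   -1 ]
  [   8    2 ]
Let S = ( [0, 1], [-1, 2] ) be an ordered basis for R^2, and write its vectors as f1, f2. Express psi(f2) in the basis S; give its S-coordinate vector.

Column 2 of [psi]_S is the S-coordinate vector of psi(f2).
In standard coordinates psi(f2) = A f2 = [3, -4].
Converting to S: [3, -4] = 2f1 - 3f2, so the coordinate vector is [2, -3].

[2, -3]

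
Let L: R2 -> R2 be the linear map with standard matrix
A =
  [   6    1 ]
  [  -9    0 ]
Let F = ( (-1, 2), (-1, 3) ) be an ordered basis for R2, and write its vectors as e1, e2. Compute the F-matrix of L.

[[3, 0], [1, 3]]

Let P have columns e1, e2. Then [L]_F = P^(-1) A P.
Here det P = -1, so P^(-1) is integer; computing A P first and then P^(-1)(A P) gives [[3, 0], [1, 3]].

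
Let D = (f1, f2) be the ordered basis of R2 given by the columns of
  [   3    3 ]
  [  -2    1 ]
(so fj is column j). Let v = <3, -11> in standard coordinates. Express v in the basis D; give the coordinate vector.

[v]_D is the unique c with M c = v, where M has columns f1, f2.
System: 3c_1 + 3c_2 = 3, -2c_1 + c_2 = -11; solving gives c_1 = 4, c_2 = -3.
Check: 4f1 - 3f2 = <3, -11>.

<4, -3>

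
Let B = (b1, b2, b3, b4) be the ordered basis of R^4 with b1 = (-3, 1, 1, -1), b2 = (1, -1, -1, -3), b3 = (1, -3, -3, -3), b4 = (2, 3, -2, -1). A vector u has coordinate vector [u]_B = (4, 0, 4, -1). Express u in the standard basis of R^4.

(-10, -11, -6, -15)

The coordinates say u = 4b1 + 0·b2 + 4b3 - b4; adding the scaled basis vectors gives (-10, -11, -6, -15).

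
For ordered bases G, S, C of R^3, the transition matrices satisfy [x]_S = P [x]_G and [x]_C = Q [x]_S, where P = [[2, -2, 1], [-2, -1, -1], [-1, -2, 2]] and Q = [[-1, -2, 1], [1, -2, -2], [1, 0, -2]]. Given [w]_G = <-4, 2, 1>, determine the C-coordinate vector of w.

<3, -25, -15>

First [w]_S = P [w]_G = <-11, 5, 2>.
Then [w]_C = Q [w]_S = <3, -25, -15>.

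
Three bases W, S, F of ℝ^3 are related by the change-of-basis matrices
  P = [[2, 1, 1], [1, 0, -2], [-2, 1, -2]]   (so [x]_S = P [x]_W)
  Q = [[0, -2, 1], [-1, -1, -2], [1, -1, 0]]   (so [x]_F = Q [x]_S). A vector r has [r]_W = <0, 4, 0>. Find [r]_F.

<4, -12, 4>

Apply P to get S-coordinates <4, 0, 4>, then Q to get F-coordinates.
The result is [r]_F = <4, -12, 4>.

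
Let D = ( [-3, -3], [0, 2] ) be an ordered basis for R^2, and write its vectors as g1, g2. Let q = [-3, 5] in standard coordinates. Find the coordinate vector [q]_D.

[1, 4]

[q]_D is the unique c with M c = q, where M has columns g1, g2.
System: -3c_1 + 0c_2 = -3, -3c_1 + 2c_2 = 5; solving gives c_1 = 1, c_2 = 4.
Check: g1 + 4g2 = [-3, 5].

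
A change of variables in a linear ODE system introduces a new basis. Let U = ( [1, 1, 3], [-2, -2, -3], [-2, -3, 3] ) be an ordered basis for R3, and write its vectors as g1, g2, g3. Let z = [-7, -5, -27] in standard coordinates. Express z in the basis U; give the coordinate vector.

Write z = c_1 g1 + ... + c_3 g3 and solve for the c_i.
Gaussian elimination on [M | z] yields c = (-3, 4, -2).
Check: -3g1 + 4g2 - 2g3 = [-7, -5, -27].

[-3, 4, -2]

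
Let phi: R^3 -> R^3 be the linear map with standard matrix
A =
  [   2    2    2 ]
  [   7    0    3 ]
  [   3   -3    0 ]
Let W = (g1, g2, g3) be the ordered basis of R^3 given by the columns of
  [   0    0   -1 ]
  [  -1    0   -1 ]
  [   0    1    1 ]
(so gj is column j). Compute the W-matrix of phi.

Let P have columns g1, ..., g3. Then [phi]_W = P^(-1) A P.
Here det P = 1, so P^(-1) is integer; computing A P first and then P^(-1)(A P) gives [[-2, -1, 2], [1, 2, -2], [2, -2, 2]].

[[-2, -1, 2], [1, 2, -2], [2, -2, 2]]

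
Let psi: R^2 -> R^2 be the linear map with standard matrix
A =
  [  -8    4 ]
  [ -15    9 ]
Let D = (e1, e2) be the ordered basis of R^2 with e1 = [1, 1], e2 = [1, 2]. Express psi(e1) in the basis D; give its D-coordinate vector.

Column 1 of [psi]_D is the D-coordinate vector of psi(e1).
In standard coordinates psi(e1) = A e1 = [-4, -6].
Converting to D: [-4, -6] = -2e1 - 2e2, so the coordinate vector is [-2, -2].

[-2, -2]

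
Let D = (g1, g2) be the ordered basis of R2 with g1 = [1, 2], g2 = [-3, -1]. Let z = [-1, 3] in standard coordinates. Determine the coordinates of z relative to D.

[2, 1]

We seek scalars with c_1 g1 + c_2 g2 = z; equivalently solve M c = z where the columns of M are g1, g2.
System: c_1 - 3c_2 = -1, 2c_1 - c_2 = 3; solving gives c_1 = 2, c_2 = 1.
Check: 2g1 + g2 = [-1, 3].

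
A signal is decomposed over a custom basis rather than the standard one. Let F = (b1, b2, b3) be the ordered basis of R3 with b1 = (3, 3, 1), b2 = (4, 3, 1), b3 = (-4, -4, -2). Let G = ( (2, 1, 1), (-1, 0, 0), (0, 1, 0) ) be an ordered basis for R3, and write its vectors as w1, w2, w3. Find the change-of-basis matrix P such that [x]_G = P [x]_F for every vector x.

Take x = bj: its F-coordinates are the j-th standard unit vector, so P e_j — column j of P — equals [bj]_G.
b1 = w1 - w2 + 2w3, giving column 1 = (1, -1, 2); repeating for each j gives P = [[1, 1, -2], [-1, -2, 0], [2, 2, -2]].

[[1, 1, -2], [-1, -2, 0], [2, 2, -2]]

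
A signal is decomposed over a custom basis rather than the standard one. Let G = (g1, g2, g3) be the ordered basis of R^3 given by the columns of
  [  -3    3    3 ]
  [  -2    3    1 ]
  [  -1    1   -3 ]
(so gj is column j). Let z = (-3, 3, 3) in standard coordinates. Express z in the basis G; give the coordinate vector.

We seek scalars with c_1 g1 + ... + c_3 g3 = z; equivalently solve M c = z where the columns of M are g1, ..., g3.
Gaussian elimination on [M | z] yields c = (4, 4, -1).
Check: 4g1 + 4g2 - g3 = (-3, 3, 3).

(4, 4, -1)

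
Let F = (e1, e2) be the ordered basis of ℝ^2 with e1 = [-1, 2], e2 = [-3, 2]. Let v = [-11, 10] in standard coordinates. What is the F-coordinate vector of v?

[2, 3]

We seek scalars with c_1 e1 + c_2 e2 = v; equivalently solve M c = v where the columns of M are e1, e2.
System: -c_1 - 3c_2 = -11, 2c_1 + 2c_2 = 10; solving gives c_1 = 2, c_2 = 3.
Check: 2e1 + 3e2 = [-11, 10].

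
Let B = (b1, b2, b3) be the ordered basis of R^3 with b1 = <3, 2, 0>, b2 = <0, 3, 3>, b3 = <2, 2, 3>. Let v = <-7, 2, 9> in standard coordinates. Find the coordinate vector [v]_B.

We seek scalars with c_1 b1 + ... + c_3 b3 = v; equivalently solve M c = v where the columns of M are b1, ..., b3.
Gaussian elimination on [M | v] yields c = (-3, 2, 1).
Check: -3b1 + 2b2 + b3 = <-7, 2, 9>.

<-3, 2, 1>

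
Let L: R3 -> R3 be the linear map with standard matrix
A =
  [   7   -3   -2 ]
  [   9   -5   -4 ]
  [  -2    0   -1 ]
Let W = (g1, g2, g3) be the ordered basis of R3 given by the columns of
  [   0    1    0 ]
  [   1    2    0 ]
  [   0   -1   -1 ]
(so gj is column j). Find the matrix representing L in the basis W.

[[1, -3, 0], [-3, 3, 2], [3, -2, -3]]

The j-th column of [L]_W is [L(gj)]_W.
L(g1) = A g1 = [-3, -5, 0] = g1 - 3g2 + 3g3, so column 1 is [1, -3, 3].
Repeating for g2, g3 and assembling the columns gives [[1, -3, 0], [-3, 3, 2], [3, -2, -3]].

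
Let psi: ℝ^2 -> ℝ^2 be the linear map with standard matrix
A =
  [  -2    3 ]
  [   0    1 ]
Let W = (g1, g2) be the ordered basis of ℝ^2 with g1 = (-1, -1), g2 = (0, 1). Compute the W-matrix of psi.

[[1, -3], [0, -2]]

Let P have columns g1, g2. Then [psi]_W = P^(-1) A P.
Here det P = -1, so P^(-1) is integer; computing A P first and then P^(-1)(A P) gives [[1, -3], [0, -2]].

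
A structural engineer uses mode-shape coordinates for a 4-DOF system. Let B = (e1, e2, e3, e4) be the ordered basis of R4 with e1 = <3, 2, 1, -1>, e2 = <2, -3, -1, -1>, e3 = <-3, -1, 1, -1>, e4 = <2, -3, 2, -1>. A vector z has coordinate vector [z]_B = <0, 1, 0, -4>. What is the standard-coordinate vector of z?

<-6, 9, -9, 3>

By definition z = 0·e1 + e2 + 0·e3 - 4e4.
Summing componentwise gives <-6, 9, -9, 3>.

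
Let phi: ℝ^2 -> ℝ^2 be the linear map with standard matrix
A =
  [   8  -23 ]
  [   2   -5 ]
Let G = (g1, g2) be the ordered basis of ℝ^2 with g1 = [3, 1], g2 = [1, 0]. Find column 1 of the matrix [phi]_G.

[1, -2]

Compute phi(g1) = A g1 = [1, 1] in standard coordinates.
Then write this in G-coordinates: solve for y in y_1 g1 + y_2 g2 = [1, 1].
This gives y = [1, -2], which is column 1 of [phi]_G.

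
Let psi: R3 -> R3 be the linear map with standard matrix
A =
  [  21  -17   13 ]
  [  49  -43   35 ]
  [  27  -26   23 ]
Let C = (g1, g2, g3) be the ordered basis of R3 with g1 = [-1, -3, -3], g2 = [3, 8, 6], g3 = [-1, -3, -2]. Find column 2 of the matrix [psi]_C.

Column 2 of [psi]_C is the C-coordinate vector of psi(g2).
In standard coordinates psi(g2) = A g2 = [5, 13, 11].
Converting to C: [5, 13, 11] = -g1 + 2g2 + 2g3, so the coordinate vector is [-1, 2, 2].

[-1, 2, 2]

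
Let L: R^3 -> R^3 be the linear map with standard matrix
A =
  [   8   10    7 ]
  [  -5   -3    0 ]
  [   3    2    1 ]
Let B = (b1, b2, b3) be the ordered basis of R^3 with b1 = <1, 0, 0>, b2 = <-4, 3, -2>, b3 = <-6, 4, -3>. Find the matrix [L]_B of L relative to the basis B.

[[2, 0, -3], [-3, 1, 2], [1, 2, 3]]

Let P have columns b1, ..., b3. Then [L]_B = P^(-1) A P.
Here det P = -1, so P^(-1) is integer; computing A P first and then P^(-1)(A P) gives [[2, 0, -3], [-3, 1, 2], [1, 2, 3]].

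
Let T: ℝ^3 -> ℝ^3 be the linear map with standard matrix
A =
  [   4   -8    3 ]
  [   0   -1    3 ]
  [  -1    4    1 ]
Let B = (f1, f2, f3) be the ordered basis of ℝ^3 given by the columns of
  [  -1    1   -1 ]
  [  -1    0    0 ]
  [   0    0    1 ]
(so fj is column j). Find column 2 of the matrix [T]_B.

[0, 3, -1]

Column 2 of [T]_B is the B-coordinate vector of T(f2).
In standard coordinates T(f2) = A f2 = [4, 0, -1].
Converting to B: [4, 0, -1] = 0·f1 + 3f2 - f3, so the coordinate vector is [0, 3, -1].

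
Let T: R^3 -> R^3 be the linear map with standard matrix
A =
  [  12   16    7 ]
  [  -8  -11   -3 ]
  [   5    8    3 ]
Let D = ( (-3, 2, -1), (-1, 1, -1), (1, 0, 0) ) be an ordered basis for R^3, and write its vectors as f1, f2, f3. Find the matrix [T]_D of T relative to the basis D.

Let P have columns f1, ..., f3. Then [T]_D = P^(-1) A P.
Here det P = -1, so P^(-1) is integer; computing A P first and then P^(-1)(A P) gives [[3, 0, -3], [-1, 0, -2], [-3, -3, 1]].

[[3, 0, -3], [-1, 0, -2], [-3, -3, 1]]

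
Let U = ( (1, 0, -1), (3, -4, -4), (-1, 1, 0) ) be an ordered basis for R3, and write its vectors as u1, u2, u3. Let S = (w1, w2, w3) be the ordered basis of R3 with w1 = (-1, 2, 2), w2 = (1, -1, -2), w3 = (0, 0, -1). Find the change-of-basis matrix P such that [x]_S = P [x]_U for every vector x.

[[1, -1, 0], [2, 2, -1], [-1, -2, 2]]

Column j of P is [uj]_S, since P maps U-coordinates to S-coordinates.
Expressing u1 in S: u1 = w1 + 2w2 - w3, so column 1 of P is (1, 2, -1).
Doing the same for each uj gives P = [[1, -1, 0], [2, 2, -1], [-1, -2, 2]].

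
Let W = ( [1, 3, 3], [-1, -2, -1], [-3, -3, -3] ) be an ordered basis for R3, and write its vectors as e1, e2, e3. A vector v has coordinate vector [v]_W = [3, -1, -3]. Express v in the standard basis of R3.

The coordinates say v = 3e1 - e2 - 3e3; adding the scaled basis vectors gives [13, 20, 19].

[13, 20, 19]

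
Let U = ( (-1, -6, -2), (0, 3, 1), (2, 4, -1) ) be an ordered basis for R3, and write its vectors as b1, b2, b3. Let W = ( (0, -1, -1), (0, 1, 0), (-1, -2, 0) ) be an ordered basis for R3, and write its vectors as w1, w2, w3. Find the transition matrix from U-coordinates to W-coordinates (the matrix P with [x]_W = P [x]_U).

[[2, -1, 1], [-2, 2, 1], [1, 0, -2]]

Take x = bj: its U-coordinates are the j-th standard unit vector, so P e_j — column j of P — equals [bj]_W.
b1 = 2w1 - 2w2 + w3, giving column 1 = (2, -2, 1); repeating for each j gives P = [[2, -1, 1], [-2, 2, 1], [1, 0, -2]].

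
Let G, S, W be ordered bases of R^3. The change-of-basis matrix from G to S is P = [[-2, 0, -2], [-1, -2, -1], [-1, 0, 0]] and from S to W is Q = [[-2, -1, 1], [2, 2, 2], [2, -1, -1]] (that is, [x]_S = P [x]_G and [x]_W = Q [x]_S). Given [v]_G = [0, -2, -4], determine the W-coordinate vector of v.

[-24, 32, 8]

First [v]_S = P [v]_G = [8, 8, 0].
Then [v]_W = Q [v]_S = [-24, 32, 8].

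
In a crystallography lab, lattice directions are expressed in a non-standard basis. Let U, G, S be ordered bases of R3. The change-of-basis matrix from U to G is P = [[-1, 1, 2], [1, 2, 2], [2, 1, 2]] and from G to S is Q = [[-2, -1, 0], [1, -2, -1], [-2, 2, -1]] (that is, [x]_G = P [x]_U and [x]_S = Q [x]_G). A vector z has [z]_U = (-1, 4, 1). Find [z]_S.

Apply P to get G-coordinates (7, 9, 4), then Q to get S-coordinates.
The result is [z]_S = (-23, -15, 0).

(-23, -15, 0)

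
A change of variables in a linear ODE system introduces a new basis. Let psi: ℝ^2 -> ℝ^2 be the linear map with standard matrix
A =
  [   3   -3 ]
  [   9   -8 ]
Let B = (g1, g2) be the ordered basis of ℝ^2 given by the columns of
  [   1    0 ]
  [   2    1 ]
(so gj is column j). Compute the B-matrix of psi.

[[-3, -3], [-1, -2]]

Let P have columns g1, g2. Then [psi]_B = P^(-1) A P.
Here det P = 1, so P^(-1) is integer; computing A P first and then P^(-1)(A P) gives [[-3, -3], [-1, -2]].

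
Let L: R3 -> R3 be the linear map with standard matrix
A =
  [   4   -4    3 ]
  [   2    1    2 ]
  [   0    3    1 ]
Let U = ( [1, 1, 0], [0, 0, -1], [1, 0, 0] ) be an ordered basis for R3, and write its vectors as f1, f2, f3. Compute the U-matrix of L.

[[3, -2, 2], [-3, 1, 0], [-3, -1, 2]]

The j-th column of [L]_U is [L(fj)]_U.
L(f1) = A f1 = [0, 3, 3] = 3f1 - 3f2 - 3f3, so column 1 is [3, -3, -3].
Repeating for f2, f3 and assembling the columns gives [[3, -2, 2], [-3, 1, 0], [-3, -1, 2]].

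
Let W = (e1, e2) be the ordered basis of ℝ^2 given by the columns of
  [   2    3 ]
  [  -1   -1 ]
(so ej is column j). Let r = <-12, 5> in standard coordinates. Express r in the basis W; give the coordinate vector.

<-3, -2>

[r]_W is the unique c with M c = r, where M has columns e1, e2.
System: 2c_1 + 3c_2 = -12, -c_1 - c_2 = 5; solving gives c_1 = -3, c_2 = -2.
Check: -3e1 - 2e2 = <-12, 5>.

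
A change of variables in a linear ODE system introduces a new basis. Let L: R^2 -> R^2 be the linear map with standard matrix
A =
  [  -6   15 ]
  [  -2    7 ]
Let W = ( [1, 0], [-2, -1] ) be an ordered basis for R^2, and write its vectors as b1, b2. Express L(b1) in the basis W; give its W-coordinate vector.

[-2, 2]

Compute L(b1) = A b1 = [-6, -2] in standard coordinates.
Then write this in W-coordinates: solve for y in y_1 b1 + y_2 b2 = [-6, -2].
This gives y = [-2, 2], which is column 1 of [L]_W.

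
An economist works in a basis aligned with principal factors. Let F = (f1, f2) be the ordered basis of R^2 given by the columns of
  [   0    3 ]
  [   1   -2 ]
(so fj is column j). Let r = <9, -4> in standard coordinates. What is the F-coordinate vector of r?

<2, 3>

We seek scalars with c_1 f1 + c_2 f2 = r; equivalently solve M c = r where the columns of M are f1, f2.
System: 0c_1 + 3c_2 = 9, c_1 - 2c_2 = -4; solving gives c_1 = 2, c_2 = 3.
Check: 2f1 + 3f2 = <9, -4>.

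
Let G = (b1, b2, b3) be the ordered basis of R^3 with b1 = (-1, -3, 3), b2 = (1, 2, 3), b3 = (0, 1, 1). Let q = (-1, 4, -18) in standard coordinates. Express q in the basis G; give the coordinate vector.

(-3, -4, 3)

We seek scalars with c_1 b1 + ... + c_3 b3 = q; equivalently solve M c = q where the columns of M are b1, ..., b3.
Solving this 3x3 system gives c = (-3, -4, 3).
Check: -3b1 - 4b2 + 3b3 = (-1, 4, -18).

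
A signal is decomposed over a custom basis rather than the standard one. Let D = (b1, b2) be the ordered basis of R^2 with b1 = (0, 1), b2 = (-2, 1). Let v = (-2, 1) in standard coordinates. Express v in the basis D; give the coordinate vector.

Write v = c_1 b1 + c_2 b2 and solve for the c_i.
System: 0c_1 - 2c_2 = -2, c_1 + c_2 = 1; solving gives c_1 = 0, c_2 = 1.
Check: 0·b1 + b2 = (-2, 1).

(0, 1)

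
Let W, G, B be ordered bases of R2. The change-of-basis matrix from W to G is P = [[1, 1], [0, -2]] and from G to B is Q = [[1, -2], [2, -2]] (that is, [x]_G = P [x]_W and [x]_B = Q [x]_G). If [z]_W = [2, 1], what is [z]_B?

Apply P to get G-coordinates [3, -2], then Q to get B-coordinates.
The result is [z]_B = [7, 10].

[7, 10]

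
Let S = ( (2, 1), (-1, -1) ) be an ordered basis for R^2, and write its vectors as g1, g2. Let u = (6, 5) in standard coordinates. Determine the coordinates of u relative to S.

Write u = c_1 g1 + c_2 g2 and solve for the c_i.
System: 2c_1 - c_2 = 6, c_1 - c_2 = 5; solving gives c_1 = 1, c_2 = -4.
Check: g1 - 4g2 = (6, 5).

(1, -4)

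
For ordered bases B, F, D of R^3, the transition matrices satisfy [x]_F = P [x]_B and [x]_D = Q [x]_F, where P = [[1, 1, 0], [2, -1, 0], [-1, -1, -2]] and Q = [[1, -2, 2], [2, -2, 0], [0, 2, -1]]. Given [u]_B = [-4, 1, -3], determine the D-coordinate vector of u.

[33, 12, -27]

First [u]_F = P [u]_B = [-3, -9, 9].
Then [u]_D = Q [u]_F = [33, 12, -27].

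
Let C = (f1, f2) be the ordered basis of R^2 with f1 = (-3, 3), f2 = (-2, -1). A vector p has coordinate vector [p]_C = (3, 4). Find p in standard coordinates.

(-17, 5)

The coordinates say p = 3f1 + 4f2; adding the scaled basis vectors gives (-17, 5).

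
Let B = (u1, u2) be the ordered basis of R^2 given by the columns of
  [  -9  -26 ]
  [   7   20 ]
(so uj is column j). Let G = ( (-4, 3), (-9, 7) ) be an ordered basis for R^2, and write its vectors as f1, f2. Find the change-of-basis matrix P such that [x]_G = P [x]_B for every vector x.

[[0, 2], [1, 2]]

Let M have columns uj and N have columns fj. Then for every x, N [x]_G = x = M [x]_B, so P = N^(-1) M.
Since det N = -1, N^(-1) has integer entries; multiplying gives P = [[0, 2], [1, 2]].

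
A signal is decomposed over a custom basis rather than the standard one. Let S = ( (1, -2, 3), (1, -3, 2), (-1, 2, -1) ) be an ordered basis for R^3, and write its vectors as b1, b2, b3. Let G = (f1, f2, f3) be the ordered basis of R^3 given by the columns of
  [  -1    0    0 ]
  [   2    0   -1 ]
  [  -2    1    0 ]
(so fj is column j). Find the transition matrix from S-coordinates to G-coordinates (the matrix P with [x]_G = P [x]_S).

[[-1, -1, 1], [1, 0, 1], [0, 1, 0]]

Let M have columns bj and N have columns fj. Then for every x, N [x]_G = x = M [x]_S, so P = N^(-1) M.
Since det N = -1, N^(-1) has integer entries; multiplying gives P = [[-1, -1, 1], [1, 0, 1], [0, 1, 0]].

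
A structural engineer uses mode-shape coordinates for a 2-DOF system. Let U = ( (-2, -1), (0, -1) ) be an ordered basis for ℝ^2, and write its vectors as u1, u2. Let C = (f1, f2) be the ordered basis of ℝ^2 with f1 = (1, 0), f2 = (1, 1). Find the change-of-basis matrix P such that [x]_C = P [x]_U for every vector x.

[[-1, 1], [-1, -1]]

Take x = uj: its U-coordinates are the j-th standard unit vector, so P e_j — column j of P — equals [uj]_C.
u1 = -f1 - f2, giving column 1 = (-1, -1); repeating for each j gives P = [[-1, 1], [-1, -1]].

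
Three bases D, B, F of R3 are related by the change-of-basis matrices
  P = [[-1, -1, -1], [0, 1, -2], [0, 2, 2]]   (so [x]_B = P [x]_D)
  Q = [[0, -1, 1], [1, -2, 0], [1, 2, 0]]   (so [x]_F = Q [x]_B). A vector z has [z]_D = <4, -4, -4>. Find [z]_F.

<-20, -4, 12>

Apply P to get B-coordinates <4, 4, -16>, then Q to get F-coordinates.
The result is [z]_F = <-20, -4, 12>.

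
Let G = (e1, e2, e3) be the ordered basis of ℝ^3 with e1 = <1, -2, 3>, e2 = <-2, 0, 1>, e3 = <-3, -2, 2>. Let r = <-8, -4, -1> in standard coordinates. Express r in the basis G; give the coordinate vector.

<-2, -3, 4>

We seek scalars with c_1 e1 + ... + c_3 e3 = r; equivalently solve M c = r where the columns of M are e1, ..., e3.
Gaussian elimination on [M | r] yields c = (-2, -3, 4).
Check: -2e1 - 3e2 + 4e3 = <-8, -4, -1>.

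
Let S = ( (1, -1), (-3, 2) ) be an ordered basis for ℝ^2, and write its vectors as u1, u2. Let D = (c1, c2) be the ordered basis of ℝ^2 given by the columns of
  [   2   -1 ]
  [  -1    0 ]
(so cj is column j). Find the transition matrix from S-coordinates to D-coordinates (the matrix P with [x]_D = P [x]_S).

Let M have columns uj and N have columns cj. Then for every x, N [x]_D = x = M [x]_S, so P = N^(-1) M.
Since det N = -1, N^(-1) has integer entries; multiplying gives P = [[1, -2], [1, -1]].

[[1, -2], [1, -1]]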